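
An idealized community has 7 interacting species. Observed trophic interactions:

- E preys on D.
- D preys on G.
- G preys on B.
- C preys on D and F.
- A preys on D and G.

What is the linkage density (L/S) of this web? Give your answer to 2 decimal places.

L/S = 1.00

There are L = 7 links among S = 7 species.
L/S = 7/7 = 1.0000 ≈ 1.00.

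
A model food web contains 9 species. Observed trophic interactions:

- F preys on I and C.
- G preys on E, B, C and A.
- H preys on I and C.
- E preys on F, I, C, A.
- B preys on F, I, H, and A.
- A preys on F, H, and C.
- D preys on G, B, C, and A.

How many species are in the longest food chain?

6 species

One longest chain: I → F → A → E → G → D.
It has 6 species and 5 links.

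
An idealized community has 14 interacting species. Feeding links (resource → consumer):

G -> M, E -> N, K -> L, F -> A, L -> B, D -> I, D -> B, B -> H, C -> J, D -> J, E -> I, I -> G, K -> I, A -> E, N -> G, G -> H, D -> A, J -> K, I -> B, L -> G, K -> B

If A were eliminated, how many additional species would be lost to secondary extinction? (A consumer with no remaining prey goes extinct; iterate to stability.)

2

Remove A.
Round 1: E (all prey gone) → extinct.
Round 2: N (all prey gone) → extinct.
No further losses. Total secondary extinctions: 2.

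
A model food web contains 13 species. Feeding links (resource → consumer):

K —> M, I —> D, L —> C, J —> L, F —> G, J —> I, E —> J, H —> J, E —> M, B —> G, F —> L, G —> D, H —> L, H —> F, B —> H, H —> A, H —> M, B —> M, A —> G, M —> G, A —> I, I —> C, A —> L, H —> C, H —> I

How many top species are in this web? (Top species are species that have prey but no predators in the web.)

2

Top species (has prey, but nothing eats it): D, C.
Count: 2.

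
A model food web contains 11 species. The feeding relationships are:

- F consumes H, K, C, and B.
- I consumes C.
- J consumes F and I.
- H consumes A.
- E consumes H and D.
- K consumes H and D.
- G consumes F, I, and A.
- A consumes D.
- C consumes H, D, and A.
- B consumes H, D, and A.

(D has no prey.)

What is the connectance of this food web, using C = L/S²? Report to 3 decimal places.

C = 0.182

The web has S = 11 species and L = 22 feeding links.
C = L / S² = 22 / 121 = 0.1818 ≈ 0.182.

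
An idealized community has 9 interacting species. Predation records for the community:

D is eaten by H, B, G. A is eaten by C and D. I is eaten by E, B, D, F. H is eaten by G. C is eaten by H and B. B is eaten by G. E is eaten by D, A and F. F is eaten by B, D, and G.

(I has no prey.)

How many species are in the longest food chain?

6 species

One longest chain: I → E → F → D → B → G.
It has 6 species and 5 links.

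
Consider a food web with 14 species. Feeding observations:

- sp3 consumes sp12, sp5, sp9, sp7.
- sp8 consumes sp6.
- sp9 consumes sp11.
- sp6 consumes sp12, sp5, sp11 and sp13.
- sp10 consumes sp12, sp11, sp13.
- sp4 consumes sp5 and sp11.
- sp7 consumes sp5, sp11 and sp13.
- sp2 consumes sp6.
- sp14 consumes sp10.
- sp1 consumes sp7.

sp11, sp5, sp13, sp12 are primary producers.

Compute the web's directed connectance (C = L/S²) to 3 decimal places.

C = 0.107

The web has S = 14 species and L = 21 feeding links.
C = L / S² = 21 / 196 = 0.1071 ≈ 0.107.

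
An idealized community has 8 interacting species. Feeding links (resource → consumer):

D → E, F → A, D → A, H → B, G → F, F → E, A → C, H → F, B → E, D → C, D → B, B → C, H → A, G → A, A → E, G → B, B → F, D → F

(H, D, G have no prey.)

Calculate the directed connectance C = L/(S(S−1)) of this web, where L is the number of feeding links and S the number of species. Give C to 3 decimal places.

The web has S = 8 species and L = 18 feeding links.
C = L / (S(S−1)) = 18 / 56 = 0.3214 ≈ 0.321.

C = 0.321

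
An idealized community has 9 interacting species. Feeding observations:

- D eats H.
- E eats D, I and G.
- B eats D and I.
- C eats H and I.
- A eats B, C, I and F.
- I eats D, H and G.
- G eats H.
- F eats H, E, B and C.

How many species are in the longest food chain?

6 species

One longest chain: H → D → I → C → F → A.
It has 6 species and 5 links.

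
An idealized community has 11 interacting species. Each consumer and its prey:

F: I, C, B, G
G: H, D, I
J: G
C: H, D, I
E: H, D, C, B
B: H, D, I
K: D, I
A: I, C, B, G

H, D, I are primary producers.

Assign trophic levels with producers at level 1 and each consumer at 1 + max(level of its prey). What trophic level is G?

Trophic level 2

H is a producer → level 1.
G eats H (level 1); other prey at levels: D 1, I 1 → level 2.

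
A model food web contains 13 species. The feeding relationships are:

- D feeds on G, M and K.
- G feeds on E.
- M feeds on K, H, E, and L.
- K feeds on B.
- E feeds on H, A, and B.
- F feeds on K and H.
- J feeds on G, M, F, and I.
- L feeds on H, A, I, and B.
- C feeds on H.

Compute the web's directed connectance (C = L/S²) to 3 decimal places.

The web has S = 13 species and L = 23 feeding links.
C = L / S² = 23 / 169 = 0.1361 ≈ 0.136.

C = 0.136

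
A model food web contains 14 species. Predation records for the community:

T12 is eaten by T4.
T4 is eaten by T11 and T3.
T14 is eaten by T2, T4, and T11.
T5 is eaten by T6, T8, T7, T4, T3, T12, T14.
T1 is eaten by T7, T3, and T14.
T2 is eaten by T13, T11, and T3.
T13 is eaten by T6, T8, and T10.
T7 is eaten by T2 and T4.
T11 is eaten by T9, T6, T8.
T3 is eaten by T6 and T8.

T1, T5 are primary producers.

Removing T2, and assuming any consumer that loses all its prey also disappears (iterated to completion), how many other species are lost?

Remove T2.
Round 1: T13 (all prey gone) → extinct.
Round 2: T10 (all prey gone) → extinct.
No further losses. Total secondary extinctions: 2.

2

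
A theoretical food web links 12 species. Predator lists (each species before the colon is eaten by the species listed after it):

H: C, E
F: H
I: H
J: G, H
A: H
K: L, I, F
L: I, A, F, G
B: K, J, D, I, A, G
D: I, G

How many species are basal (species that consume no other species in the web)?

1

Basal species (no prey listed): B.
Count: 1.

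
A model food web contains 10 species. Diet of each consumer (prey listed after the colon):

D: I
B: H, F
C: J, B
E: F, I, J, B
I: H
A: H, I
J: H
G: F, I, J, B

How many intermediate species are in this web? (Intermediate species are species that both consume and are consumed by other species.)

Intermediate species (has both prey and predators): I, J, B.
Count: 3.

3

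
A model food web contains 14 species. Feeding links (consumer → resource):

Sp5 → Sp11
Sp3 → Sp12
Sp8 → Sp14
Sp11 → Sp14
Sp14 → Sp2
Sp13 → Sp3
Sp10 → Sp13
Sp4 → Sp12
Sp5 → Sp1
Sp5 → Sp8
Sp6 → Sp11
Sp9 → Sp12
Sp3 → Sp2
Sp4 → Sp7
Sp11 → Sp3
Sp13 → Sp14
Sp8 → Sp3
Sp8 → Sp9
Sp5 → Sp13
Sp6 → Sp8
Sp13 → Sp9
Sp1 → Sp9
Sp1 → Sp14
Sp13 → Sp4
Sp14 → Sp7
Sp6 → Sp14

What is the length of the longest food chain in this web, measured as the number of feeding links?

One longest chain: Sp7 → Sp14 → Sp13 → Sp10.
It has 4 species and 3 links.

3 links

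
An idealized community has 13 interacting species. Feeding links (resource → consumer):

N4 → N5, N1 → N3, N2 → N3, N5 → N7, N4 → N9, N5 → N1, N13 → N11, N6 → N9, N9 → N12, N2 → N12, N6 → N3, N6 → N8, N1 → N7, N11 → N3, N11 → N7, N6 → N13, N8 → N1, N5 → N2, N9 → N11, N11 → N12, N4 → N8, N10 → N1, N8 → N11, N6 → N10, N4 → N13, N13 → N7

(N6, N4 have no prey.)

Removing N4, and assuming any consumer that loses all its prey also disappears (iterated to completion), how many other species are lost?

Remove N4.
Round 1: N5 (all prey gone) → extinct.
Round 2: N2 (all prey gone) → extinct.
No further losses. Total secondary extinctions: 2.

2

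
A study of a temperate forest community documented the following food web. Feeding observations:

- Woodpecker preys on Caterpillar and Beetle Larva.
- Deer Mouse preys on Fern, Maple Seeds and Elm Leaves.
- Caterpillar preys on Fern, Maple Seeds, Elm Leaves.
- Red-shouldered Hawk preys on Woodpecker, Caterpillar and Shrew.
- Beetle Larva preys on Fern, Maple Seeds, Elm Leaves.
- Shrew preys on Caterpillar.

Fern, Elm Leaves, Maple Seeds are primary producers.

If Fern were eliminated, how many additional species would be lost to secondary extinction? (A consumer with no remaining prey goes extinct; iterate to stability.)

Remove Fern.
Every predator of it retains at least one other prey: Beetle Larva still has Elm Leaves, Maple Seeds; Deer Mouse still has Elm Leaves, Maple Seeds; Caterpillar still has Elm Leaves, Maple Seeds.
No consumer loses all prey, so no secondary extinctions occur.

0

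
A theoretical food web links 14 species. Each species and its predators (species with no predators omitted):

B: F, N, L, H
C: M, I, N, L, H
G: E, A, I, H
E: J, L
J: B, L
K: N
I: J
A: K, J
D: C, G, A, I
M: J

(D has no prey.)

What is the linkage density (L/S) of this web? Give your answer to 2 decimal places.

L/S = 1.86

There are L = 26 links among S = 14 species.
L/S = 26/14 = 1.8571 ≈ 1.86.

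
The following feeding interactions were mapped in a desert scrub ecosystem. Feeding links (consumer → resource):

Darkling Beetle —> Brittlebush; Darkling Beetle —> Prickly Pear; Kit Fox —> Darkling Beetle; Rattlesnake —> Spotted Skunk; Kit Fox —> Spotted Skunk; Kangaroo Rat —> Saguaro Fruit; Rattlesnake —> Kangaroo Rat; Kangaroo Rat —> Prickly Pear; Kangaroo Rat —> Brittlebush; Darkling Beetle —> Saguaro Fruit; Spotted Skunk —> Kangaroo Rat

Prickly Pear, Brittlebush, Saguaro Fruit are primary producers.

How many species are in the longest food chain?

One longest chain: Prickly Pear → Kangaroo Rat → Spotted Skunk → Rattlesnake.
It has 4 species and 3 links.

4 species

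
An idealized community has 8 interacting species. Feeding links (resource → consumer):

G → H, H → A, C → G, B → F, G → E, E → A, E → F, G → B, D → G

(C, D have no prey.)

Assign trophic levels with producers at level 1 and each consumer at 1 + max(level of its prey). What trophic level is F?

Trophic level 4

C is a producer → level 1.
G eats C (level 1); other prey at levels: D 1 → level 2.
E eats G → level 3.
F eats E (level 3); other prey at levels: B 3 → level 4.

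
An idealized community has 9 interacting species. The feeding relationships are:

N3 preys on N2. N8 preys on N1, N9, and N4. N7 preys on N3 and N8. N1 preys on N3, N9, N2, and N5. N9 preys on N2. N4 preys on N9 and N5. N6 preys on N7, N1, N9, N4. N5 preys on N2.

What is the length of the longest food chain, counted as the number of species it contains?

One longest chain: N2 → N9 → N4 → N8 → N7 → N6.
It has 6 species and 5 links.

6 species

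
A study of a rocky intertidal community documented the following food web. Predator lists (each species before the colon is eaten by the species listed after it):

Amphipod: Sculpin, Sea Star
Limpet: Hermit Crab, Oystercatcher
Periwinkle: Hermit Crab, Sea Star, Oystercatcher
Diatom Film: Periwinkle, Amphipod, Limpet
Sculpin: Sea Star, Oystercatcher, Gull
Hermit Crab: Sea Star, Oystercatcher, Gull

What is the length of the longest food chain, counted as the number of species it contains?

4 species

One longest chain: Diatom Film → Periwinkle → Hermit Crab → Sea Star.
It has 4 species and 3 links.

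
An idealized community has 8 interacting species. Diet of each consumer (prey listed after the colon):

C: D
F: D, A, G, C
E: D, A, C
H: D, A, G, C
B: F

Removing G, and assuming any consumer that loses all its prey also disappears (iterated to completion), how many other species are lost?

Remove G.
Every predator of it retains at least one other prey: F still has D, A, C; H still has D, A, C.
No consumer loses all prey, so no secondary extinctions occur.

0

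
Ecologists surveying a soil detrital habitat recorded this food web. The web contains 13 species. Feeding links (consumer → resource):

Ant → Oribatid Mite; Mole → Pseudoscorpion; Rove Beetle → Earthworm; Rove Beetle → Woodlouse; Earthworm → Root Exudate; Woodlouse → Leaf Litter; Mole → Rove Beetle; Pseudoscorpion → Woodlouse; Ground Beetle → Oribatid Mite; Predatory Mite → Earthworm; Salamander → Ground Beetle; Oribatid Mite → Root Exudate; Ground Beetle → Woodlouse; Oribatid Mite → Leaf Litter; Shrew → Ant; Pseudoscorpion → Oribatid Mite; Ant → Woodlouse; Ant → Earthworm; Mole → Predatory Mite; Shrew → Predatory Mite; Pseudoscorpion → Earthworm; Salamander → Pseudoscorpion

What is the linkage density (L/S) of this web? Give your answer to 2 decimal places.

L/S = 1.69

There are L = 22 links among S = 13 species.
L/S = 22/13 = 1.6923 ≈ 1.69.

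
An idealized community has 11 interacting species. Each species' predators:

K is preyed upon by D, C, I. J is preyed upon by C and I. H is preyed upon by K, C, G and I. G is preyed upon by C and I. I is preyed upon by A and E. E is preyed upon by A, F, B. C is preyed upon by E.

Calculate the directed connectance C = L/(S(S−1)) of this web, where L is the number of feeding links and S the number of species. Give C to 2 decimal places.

The web has S = 11 species and L = 17 feeding links.
C = L / (S(S−1)) = 17 / 110 = 0.1545 ≈ 0.15.

C = 0.15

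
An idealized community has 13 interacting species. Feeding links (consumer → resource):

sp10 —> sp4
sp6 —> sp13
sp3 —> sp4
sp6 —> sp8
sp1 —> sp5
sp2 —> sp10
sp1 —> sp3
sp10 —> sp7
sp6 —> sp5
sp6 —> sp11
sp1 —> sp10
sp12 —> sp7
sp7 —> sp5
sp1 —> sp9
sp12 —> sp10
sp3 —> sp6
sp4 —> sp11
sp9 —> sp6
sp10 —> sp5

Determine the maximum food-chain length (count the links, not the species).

One longest chain: sp5 → sp7 → sp10 → sp2.
It has 4 species and 3 links.

3 links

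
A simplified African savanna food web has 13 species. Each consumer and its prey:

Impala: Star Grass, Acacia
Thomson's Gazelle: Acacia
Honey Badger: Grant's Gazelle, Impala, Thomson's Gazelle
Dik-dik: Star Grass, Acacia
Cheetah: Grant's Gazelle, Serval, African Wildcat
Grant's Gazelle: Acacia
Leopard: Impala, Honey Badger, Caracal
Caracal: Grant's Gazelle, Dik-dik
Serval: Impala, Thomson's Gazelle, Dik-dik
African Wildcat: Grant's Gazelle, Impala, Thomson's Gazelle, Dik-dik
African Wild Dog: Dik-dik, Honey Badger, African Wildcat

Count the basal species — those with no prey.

2

Basal species (no prey listed): Star Grass, Acacia.
Count: 2.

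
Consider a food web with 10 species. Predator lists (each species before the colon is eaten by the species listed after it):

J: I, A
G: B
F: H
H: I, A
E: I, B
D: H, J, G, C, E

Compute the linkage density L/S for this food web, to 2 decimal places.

L/S = 1.30

There are L = 13 links among S = 10 species.
L/S = 13/10 = 1.3000 ≈ 1.30.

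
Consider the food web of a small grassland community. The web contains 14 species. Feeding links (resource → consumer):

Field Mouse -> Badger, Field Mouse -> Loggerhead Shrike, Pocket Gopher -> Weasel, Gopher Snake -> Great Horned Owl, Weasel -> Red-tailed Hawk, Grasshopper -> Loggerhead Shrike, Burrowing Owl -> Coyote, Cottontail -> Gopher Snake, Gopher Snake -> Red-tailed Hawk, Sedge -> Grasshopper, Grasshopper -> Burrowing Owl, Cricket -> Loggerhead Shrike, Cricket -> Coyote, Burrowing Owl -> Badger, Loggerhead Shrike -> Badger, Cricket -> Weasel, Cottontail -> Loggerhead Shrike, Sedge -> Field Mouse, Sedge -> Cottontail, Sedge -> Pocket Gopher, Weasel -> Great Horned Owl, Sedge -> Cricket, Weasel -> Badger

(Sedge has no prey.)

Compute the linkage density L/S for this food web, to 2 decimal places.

There are L = 23 links among S = 14 species.
L/S = 23/14 = 1.6429 ≈ 1.64.

L/S = 1.64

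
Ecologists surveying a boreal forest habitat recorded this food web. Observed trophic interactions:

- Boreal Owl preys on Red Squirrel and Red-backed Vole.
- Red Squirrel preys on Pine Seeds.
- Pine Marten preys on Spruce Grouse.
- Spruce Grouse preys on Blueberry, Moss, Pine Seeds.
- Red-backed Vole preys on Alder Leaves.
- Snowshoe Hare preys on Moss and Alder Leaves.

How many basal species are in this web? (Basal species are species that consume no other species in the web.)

4

Basal species (no prey listed): Alder Leaves, Moss, Pine Seeds, Blueberry.
Count: 4.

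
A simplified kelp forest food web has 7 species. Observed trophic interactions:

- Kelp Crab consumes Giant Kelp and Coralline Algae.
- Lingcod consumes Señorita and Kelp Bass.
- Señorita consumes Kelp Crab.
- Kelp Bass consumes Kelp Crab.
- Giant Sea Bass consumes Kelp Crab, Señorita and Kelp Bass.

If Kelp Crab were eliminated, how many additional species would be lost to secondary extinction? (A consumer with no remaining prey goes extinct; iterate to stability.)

4

Remove Kelp Crab.
Round 1: Señorita (all prey gone), Kelp Bass (all prey gone) → extinct.
Round 2: Giant Sea Bass (all prey gone), Lingcod (all prey gone) → extinct.
No further losses. Total secondary extinctions: 4.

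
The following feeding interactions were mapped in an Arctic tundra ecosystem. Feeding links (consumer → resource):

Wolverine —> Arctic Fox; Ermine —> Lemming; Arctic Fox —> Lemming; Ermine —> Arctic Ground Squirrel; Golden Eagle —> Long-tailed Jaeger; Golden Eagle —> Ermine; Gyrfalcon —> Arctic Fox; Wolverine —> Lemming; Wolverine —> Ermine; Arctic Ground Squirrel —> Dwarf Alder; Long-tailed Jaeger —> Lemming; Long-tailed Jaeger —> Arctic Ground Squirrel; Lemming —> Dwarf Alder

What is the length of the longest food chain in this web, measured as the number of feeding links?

3 links

One longest chain: Dwarf Alder → Lemming → Ermine → Wolverine.
It has 4 species and 3 links.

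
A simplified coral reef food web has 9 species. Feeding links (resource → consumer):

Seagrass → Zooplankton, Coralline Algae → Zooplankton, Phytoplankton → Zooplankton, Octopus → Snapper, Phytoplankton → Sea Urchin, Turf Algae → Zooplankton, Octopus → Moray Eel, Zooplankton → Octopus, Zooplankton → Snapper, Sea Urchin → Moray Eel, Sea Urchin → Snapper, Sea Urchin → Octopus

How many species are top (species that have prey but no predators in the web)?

2

Top species (has prey, but nothing eats it): Moray Eel, Snapper.
Count: 2.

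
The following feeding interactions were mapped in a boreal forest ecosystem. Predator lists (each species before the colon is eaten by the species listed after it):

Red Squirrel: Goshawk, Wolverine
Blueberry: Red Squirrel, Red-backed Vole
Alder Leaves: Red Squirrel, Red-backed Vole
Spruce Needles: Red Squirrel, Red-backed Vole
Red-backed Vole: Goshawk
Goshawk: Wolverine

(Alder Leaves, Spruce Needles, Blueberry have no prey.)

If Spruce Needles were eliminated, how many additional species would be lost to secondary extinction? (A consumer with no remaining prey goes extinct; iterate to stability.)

0

Remove Spruce Needles.
Every predator of it retains at least one other prey: Red Squirrel still has Alder Leaves, Blueberry; Red-backed Vole still has Alder Leaves, Blueberry.
No consumer loses all prey, so no secondary extinctions occur.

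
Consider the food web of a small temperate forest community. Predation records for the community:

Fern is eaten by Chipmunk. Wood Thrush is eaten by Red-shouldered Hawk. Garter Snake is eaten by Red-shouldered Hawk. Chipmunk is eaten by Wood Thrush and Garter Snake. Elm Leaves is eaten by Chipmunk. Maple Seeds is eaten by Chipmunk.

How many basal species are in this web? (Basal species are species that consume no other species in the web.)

Basal species (no prey listed): Fern, Elm Leaves, Maple Seeds.
Count: 3.

3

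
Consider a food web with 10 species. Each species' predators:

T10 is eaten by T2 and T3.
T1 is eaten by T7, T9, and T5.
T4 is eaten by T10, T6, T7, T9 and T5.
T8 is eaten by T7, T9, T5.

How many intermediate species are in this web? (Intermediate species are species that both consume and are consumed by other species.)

1

Intermediate species (has both prey and predators): T10.
Count: 1.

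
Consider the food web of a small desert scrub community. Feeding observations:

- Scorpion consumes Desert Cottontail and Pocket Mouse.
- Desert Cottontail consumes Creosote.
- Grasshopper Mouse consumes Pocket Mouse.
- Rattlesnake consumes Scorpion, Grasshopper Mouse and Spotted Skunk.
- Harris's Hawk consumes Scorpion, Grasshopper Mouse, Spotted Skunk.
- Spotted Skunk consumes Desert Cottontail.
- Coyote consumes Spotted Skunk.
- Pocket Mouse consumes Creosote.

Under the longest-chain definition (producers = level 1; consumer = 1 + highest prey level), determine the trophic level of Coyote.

Creosote is a producer → level 1.
Desert Cottontail eats Creosote → level 2.
Spotted Skunk eats Desert Cottontail → level 3.
Coyote eats Spotted Skunk → level 4.

Trophic level 4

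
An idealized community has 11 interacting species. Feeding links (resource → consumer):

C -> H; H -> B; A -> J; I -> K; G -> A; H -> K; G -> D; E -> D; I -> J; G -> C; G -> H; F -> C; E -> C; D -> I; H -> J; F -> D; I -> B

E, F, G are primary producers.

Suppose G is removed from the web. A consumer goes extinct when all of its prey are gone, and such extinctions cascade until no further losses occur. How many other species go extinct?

Remove G.
Round 1: A (all prey gone) → extinct.
No further losses. Total secondary extinctions: 1.

1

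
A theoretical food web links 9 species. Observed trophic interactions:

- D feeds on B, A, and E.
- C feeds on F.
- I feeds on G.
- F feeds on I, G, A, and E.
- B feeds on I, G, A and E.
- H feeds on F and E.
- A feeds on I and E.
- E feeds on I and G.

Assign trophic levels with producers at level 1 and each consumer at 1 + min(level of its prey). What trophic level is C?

G is a producer → level 1.
F eats G → level 2.
C eats F → level 3.
No prey of C is below level 2, so 3 is the minimum.

Trophic level 3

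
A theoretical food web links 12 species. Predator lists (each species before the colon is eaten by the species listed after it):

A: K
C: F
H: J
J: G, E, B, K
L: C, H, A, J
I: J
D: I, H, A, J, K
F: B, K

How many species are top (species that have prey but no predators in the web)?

Top species (has prey, but nothing eats it): G, E, B, K.
Count: 4.

4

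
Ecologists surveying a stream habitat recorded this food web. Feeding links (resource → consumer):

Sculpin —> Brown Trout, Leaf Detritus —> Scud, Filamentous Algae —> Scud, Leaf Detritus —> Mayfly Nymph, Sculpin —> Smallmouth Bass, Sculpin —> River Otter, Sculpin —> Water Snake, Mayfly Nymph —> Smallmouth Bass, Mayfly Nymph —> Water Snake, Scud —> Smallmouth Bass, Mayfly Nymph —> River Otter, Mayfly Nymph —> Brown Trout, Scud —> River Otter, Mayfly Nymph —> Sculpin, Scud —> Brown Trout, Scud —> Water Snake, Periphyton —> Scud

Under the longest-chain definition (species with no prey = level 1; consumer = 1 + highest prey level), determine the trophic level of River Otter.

Leaf Detritus has no prey (basal) → level 1.
Mayfly Nymph eats Leaf Detritus → level 2.
Sculpin eats Mayfly Nymph → level 3.
River Otter eats Sculpin (level 3); other prey at levels: Mayfly Nymph 2, Scud 2 → level 4.

Trophic level 4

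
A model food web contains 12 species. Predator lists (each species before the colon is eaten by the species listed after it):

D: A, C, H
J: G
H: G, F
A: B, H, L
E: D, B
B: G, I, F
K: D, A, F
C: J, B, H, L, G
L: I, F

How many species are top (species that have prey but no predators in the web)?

Top species (has prey, but nothing eats it): G, I, F.
Count: 3.

3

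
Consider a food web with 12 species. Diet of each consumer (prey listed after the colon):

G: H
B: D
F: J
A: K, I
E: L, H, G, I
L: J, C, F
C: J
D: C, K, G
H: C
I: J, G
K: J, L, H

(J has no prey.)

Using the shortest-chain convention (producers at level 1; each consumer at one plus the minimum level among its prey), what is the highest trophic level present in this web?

Producers (level 1): J.
Following each consumer down to its lowest-level prey: J → C → D → B (levels 1 through 4).
All prey of B (D 3) are at level 3 or above, so B is at level 1 + 3 = 4.
Every consumer has at least one prey at level 3 or below, so none exceeds level 4.

4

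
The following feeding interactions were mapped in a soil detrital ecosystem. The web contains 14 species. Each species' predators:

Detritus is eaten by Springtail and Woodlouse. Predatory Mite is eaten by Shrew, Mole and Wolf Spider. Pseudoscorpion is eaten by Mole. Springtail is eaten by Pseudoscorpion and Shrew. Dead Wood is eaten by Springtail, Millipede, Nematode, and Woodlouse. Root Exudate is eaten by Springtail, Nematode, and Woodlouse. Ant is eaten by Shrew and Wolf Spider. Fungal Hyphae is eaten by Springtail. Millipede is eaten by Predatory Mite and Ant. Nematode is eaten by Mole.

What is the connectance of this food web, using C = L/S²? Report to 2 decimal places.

The web has S = 14 species and L = 21 feeding links.
C = L / S² = 21 / 196 = 0.1071 ≈ 0.11.

C = 0.11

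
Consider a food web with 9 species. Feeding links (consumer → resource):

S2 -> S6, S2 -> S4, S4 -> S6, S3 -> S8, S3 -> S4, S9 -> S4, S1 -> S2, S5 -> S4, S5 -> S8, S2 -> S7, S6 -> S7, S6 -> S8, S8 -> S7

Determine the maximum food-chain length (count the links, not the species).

5 links

One longest chain: S7 → S8 → S6 → S4 → S2 → S1.
It has 6 species and 5 links.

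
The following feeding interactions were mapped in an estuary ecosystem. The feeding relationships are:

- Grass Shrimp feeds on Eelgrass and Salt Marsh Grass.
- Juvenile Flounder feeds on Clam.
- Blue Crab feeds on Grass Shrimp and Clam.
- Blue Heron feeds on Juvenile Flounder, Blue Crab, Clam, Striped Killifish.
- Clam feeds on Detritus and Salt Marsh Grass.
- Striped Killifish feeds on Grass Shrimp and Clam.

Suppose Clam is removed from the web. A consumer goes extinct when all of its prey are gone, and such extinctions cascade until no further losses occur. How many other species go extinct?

Remove Clam.
Round 1: Juvenile Flounder (all prey gone) → extinct.
No further losses. Total secondary extinctions: 1.

1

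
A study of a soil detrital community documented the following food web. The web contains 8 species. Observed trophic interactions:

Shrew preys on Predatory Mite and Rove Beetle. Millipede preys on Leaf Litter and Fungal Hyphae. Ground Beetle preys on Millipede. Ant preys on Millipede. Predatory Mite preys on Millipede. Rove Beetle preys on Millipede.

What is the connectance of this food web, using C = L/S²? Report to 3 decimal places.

The web has S = 8 species and L = 8 feeding links.
C = L / S² = 8 / 64 = 0.1250 ≈ 0.125.

C = 0.125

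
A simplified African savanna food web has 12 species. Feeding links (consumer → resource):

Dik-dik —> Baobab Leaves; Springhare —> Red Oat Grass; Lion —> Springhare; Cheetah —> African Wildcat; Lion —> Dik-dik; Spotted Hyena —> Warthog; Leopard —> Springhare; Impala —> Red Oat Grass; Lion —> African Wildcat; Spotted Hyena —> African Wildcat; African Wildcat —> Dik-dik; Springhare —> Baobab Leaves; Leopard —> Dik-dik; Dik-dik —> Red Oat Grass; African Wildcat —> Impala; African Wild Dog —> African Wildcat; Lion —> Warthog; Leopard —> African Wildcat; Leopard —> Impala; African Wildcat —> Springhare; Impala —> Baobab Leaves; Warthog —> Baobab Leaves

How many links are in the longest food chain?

3 links

One longest chain: Red Oat Grass → Impala → African Wildcat → Leopard.
It has 4 species and 3 links.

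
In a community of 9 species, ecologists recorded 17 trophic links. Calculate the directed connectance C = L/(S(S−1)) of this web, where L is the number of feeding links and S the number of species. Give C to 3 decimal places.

C = 0.236

The web has S = 9 species and L = 17 feeding links.
C = L / (S(S−1)) = 17 / 72 = 0.2361 ≈ 0.236.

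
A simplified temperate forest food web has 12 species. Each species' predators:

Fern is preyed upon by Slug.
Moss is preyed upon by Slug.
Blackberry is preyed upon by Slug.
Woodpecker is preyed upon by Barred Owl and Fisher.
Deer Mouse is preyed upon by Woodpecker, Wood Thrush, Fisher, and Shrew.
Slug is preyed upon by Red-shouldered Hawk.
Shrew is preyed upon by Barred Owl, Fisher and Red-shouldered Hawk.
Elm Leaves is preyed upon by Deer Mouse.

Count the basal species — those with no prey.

4

Basal species (no prey listed): Moss, Fern, Elm Leaves, Blackberry.
Count: 4.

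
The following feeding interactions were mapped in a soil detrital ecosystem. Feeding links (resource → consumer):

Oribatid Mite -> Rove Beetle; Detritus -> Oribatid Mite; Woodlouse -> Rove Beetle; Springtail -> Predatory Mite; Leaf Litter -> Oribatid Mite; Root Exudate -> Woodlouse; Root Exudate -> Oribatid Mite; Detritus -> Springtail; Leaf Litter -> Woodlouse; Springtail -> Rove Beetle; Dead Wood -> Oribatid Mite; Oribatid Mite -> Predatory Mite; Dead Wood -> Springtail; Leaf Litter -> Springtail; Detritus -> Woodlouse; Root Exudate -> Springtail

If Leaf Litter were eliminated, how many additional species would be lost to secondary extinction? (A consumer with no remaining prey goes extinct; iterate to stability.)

Remove Leaf Litter.
Every predator of it retains at least one other prey: Oribatid Mite still has Detritus, Dead Wood, Root Exudate; Woodlouse still has Detritus, Root Exudate; Springtail still has Detritus, Dead Wood, Root Exudate.
No consumer loses all prey, so no secondary extinctions occur.

0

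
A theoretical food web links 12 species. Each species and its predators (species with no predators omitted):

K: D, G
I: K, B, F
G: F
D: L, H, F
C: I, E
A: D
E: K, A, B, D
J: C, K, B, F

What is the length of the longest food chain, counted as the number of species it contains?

One longest chain: J → C → I → K → D → L.
It has 6 species and 5 links.

6 species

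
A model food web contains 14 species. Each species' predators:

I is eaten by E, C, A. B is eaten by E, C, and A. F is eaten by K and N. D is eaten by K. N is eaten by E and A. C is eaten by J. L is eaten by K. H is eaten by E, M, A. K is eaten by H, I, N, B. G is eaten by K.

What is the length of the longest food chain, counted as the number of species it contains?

5 species

One longest chain: D → K → I → C → J.
It has 5 species and 4 links.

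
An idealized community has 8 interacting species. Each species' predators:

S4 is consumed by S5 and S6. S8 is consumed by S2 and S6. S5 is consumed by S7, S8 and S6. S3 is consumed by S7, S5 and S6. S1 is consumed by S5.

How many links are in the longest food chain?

3 links

One longest chain: S1 → S5 → S8 → S2.
It has 4 species and 3 links.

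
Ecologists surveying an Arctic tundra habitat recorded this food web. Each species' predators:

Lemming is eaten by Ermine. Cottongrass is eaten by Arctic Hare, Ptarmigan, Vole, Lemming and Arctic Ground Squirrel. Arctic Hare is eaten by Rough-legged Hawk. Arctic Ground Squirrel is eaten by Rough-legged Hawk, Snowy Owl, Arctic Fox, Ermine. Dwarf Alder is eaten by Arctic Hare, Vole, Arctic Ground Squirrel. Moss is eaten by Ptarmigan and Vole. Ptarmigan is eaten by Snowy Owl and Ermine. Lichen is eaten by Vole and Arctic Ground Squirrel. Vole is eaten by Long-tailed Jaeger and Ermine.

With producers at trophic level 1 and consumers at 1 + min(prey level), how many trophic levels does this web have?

Producers (level 1): Lichen, Cottongrass, Moss, Dwarf Alder.
Following each consumer down to its lowest-level prey: Lichen → Vole → Long-tailed Jaeger (levels 1 through 3).
All prey of Long-tailed Jaeger (Vole 2) are at level 2 or above, so Long-tailed Jaeger is at level 1 + 2 = 3.
Every consumer has at least one prey at level 2 or below, so none exceeds level 3.

3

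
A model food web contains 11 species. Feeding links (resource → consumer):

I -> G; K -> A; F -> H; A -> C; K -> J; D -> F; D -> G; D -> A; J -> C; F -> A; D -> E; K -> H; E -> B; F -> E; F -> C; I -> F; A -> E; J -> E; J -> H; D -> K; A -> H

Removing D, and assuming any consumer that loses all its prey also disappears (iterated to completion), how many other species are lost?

2

Remove D.
Round 1: K (all prey gone) → extinct.
Round 2: J (all prey gone) → extinct.
No further losses. Total secondary extinctions: 2.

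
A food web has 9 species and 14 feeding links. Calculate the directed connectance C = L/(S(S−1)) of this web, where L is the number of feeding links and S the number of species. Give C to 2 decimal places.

The web has S = 9 species and L = 14 feeding links.
C = L / (S(S−1)) = 14 / 72 = 0.1944 ≈ 0.19.

C = 0.19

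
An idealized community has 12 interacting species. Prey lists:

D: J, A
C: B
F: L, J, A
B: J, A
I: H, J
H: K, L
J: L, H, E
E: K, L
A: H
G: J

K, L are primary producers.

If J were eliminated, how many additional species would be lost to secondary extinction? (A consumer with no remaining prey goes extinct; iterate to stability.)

1

Remove J.
Round 1: G (all prey gone) → extinct.
No further losses. Total secondary extinctions: 1.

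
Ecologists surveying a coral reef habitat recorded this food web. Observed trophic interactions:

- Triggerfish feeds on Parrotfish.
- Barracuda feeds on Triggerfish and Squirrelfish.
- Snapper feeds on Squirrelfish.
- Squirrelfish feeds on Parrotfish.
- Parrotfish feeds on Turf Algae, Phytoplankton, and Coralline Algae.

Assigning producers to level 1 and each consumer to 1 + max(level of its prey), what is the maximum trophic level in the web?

4

Producers (level 1): Coralline Algae, Phytoplankton, Turf Algae.
Coralline Algae → Parrotfish → Triggerfish → Barracuda gives Barracuda level 4.
No species has a prey at level 4, so no species reaches level 5.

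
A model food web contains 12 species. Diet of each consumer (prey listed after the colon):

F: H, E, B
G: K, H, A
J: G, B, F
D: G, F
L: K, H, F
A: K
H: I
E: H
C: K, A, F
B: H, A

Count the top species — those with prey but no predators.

Top species (has prey, but nothing eats it): D, L, J, C.
Count: 4.

4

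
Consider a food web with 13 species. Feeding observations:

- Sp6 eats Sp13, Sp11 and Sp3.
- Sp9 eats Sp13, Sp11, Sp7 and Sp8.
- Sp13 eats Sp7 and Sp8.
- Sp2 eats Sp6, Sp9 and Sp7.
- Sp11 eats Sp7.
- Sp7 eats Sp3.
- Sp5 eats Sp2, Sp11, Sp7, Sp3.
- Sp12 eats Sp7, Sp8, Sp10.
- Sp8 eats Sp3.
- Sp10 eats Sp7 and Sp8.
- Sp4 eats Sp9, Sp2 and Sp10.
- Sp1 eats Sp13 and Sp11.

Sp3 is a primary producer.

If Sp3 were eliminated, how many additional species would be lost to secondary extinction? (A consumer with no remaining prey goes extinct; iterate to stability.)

Remove Sp3.
Round 1: Sp8 (all prey gone), Sp7 (all prey gone) → extinct.
Round 2: Sp10 (all prey gone), Sp13 (all prey gone), Sp11 (all prey gone) → extinct.
Round 3: Sp6 (all prey gone), Sp9 (all prey gone), Sp12 (all prey gone), Sp1 (all prey gone) → extinct.
Round 4: Sp2 (all prey gone) → extinct.
Round 5: Sp4 (all prey gone), Sp5 (all prey gone) → extinct.
No further losses. Total secondary extinctions: 12.

12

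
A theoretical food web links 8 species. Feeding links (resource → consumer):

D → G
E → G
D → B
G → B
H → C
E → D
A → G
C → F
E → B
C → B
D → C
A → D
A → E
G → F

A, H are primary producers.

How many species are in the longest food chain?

5 species

One longest chain: A → E → D → G → B.
It has 5 species and 4 links.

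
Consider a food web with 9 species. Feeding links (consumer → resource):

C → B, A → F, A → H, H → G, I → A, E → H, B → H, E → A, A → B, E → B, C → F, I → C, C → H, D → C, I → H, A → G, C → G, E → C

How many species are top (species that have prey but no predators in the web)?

Top species (has prey, but nothing eats it): D, E, I.
Count: 3.

3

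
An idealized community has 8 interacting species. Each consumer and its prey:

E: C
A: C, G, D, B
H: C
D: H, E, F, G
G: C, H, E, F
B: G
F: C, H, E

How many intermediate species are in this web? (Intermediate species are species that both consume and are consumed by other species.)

6

Intermediate species (has both prey and predators): H, E, F, G, D, B.
Count: 6.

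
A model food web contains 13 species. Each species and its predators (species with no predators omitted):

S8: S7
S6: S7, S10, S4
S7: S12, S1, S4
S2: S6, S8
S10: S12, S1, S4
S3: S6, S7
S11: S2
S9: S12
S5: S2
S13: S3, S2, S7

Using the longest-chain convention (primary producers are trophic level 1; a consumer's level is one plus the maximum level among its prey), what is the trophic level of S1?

Trophic level 5

S13 is a producer → level 1.
S3 eats S13 → level 2.
S6 eats S3 (level 2); other prey at levels: S2 2 → level 3.
S7 eats S6 (level 3); other prey at levels: S13 1, S3 2, S8 3 → level 4.
S1 eats S7 (level 4); other prey at levels: S10 4 → level 5.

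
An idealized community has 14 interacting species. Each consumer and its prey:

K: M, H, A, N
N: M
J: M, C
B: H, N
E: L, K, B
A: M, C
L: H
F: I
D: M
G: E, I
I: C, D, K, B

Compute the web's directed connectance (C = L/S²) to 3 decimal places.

The web has S = 14 species and L = 23 feeding links.
C = L / S² = 23 / 196 = 0.1173 ≈ 0.117.

C = 0.117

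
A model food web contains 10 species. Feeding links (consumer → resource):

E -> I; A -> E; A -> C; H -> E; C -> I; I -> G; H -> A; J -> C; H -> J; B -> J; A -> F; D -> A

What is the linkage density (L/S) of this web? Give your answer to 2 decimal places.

There are L = 12 links among S = 10 species.
L/S = 12/10 = 1.2000 ≈ 1.20.

L/S = 1.20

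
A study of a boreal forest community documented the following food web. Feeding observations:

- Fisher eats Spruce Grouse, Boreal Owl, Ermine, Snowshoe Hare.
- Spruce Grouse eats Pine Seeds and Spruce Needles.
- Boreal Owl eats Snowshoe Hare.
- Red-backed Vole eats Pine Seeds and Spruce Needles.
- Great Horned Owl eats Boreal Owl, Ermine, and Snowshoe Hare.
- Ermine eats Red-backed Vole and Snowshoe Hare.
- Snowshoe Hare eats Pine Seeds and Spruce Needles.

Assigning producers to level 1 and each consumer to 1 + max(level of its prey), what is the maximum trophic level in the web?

4

Producers (level 1): Pine Seeds, Spruce Needles.
Pine Seeds → Snowshoe Hare → Boreal Owl → Great Horned Owl gives Great Horned Owl level 4.
No species has a prey at level 4, so no species reaches level 5.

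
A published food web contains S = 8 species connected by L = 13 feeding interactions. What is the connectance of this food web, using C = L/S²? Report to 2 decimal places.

The web has S = 8 species and L = 13 feeding links.
C = L / S² = 13 / 64 = 0.2031 ≈ 0.20.

C = 0.20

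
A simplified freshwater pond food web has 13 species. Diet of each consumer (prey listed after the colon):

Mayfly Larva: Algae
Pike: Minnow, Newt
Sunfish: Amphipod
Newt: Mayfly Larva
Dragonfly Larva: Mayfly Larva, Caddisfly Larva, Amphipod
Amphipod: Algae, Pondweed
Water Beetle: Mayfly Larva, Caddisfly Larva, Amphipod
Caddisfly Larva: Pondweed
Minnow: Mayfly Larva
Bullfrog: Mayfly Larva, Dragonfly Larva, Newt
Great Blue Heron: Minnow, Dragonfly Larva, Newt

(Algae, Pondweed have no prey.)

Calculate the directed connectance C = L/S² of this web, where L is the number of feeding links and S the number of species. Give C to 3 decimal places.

The web has S = 13 species and L = 21 feeding links.
C = L / S² = 21 / 169 = 0.1243 ≈ 0.124.

C = 0.124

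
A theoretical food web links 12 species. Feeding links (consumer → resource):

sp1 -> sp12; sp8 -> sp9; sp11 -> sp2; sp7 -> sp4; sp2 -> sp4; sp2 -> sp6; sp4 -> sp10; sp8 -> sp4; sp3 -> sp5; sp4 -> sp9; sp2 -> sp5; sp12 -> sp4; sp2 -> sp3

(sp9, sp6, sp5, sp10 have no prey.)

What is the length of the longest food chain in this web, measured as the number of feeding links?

One longest chain: sp5 → sp3 → sp2 → sp11.
It has 4 species and 3 links.

3 links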